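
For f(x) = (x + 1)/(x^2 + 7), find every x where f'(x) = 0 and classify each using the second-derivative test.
f'(x) = (x^2 - 2*x*(x + 1) + 7)/(x^2 + 7)^2

Solve f'(x) = 0:
  f'(x) = -(x^2 + 2*x - 7)/(x^2 + 7)^2; the denominator is positive wherever f is defined, so f'(x) = 0 ⇔ -x^2 - 2*x + 7 = 0.
  x^2 + 2*x - 7 = 0 has no rational roots; quadratic formula: x = (-2 ± √32)/2.
  ⇒ x = -2*sqrt(2) - 1 ≈ -3.8284, -1 + 2*sqrt(2) ≈ 1.8284

f''(x) = 2*(4*x^2*(x + 1) - (3*x + 1)*(x^2 + 7))/(x^2 + 7)^3
Second-derivative test at each critical point:
  f''(-3.8284) = 0.0121 > 0 → local minimum
  f''(1.8284) = -0.0529 < 0 → local maximum

Critical points: x = -2*sqrt(2) - 1 ≈ -3.8284 (local minimum); x = -1 + 2*sqrt(2) ≈ 1.8284 (local maximum)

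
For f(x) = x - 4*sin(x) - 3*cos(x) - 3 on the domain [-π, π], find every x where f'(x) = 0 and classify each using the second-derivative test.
f'(x) = 3*sin(x) - 4*cos(x) + 1

Solve f'(x) = 0 on [-π, π]:
  f'(x) = 0 ⇔ 3*sin(x) - 4*cos(x) = -1. Write the left side as R·cos(x + φ) with R = √((-4)² + (-3)²) = 5, cos φ = -4/5, sin φ = -3/5; then cos(x + φ) = -1/5. Solve for x and keep the solutions lying in [-π, π].
  ⇒ x = -pi + atan((-8*sqrt(6) - 3)/(4 - 6*sqrt(6))) ≈ -2.0129, atan((-3 + 8*sqrt(6))/(4 + 6*sqrt(6))) ≈ 0.7259

f''(x) = 4*sin(x) + 3*cos(x)
Second-derivative test at each critical point:
  f''(-2.0129) = -4.8990 < 0 → local maximum
  f''(0.7259) = 4.8990 > 0 → local minimum

Critical points: x = -pi + atan((-8*sqrt(6) - 3)/(4 - 6*sqrt(6))) ≈ -2.0129 (local maximum); x = atan((-3 + 8*sqrt(6))/(4 + 6*sqrt(6))) ≈ 0.7259 (local minimum)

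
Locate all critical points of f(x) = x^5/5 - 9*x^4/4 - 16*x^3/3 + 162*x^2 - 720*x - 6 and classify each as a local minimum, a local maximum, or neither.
f'(x) = x^4 - 9*x^3 - 16*x^2 + 324*x - 720

Solve f'(x) = 0:
  Factor: x^4 - 9*x^3 - 16*x^2 + 324*x - 720 = (x - 6)*(x - 5)*(x - 4)*(x + 6) = 0.
  ⇒ x = -6, 4, 5, 6

f''(x) = 4*x^3 - 27*x^2 - 32*x + 324
Second-derivative test at each critical point:
  f''(-6) = -1320 < 0 → local maximum
  f''(4) = 20 > 0 → local minimum
  f''(5) = -11 < 0 → local maximum
  f''(6) = 24 > 0 → local minimum

Critical points: x = -6 (local maximum); x = 4 (local minimum); x = 5 (local maximum); x = 6 (local minimum)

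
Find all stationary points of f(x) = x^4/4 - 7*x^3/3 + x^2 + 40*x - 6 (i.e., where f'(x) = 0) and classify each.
f'(x) = x^3 - 7*x^2 + 2*x + 40

Solve f'(x) = 0:
  Factor: x^3 - 7*x^2 + 2*x + 40 = (x - 5)*(x - 4)*(x + 2) = 0.
  ⇒ x = -2, 4, 5

f''(x) = 3*x^2 - 14*x + 2
Second-derivative test at each critical point:
  f''(-2) = 42 > 0 → local minimum
  f''(4) = -6 < 0 → local maximum
  f''(5) = 7 > 0 → local minimum

Critical points: x = -2 (local minimum); x = 4 (local maximum); x = 5 (local minimum)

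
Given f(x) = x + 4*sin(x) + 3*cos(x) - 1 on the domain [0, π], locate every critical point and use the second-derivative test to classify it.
f'(x) = -3*sin(x) + 4*cos(x) + 1

Solve f'(x) = 0 on [0, π]:
  f'(x) = 0 ⇔ -3*sin(x) + 4*cos(x) = -1. Write the left side as R·cos(x + φ) with R = √(4² + 3²) = 5, cos φ = 4/5, sin φ = 3/5; then cos(x + φ) = -1/5. Solve for x and keep the solutions lying in [0, π].
  ⇒ x = atan((3 + 8*sqrt(6))/(-4 + 6*sqrt(6))) ≈ 1.1287

f''(x) = -4*sin(x) - 3*cos(x)
Second-derivative test at each critical point:
  f''(1.1287) = -4.8990 < 0 → local maximum

Critical points: x = atan((3 + 8*sqrt(6))/(-4 + 6*sqrt(6))) ≈ 1.1287 (local maximum)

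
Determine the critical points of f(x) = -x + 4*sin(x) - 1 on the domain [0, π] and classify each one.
f'(x) = 4*cos(x) - 1

Solve f'(x) = 0 on [0, π]:
  f'(x) = 0 ⇔ cos(x) = 1/4, i.e. x = ±arccos(1/4) + 2nπ; keep the solutions lying in [0, π].
  ⇒ x = acos(1/4) ≈ 1.3181

f''(x) = -4*sin(x)
Second-derivative test at each critical point:
  f''(1.3181) = -3.8730 < 0 → local maximum

Critical points: x = acos(1/4) ≈ 1.3181 (local maximum)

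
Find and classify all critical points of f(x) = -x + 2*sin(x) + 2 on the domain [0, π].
f'(x) = 2*cos(x) - 1

Solve f'(x) = 0 on [0, π]:
  f'(x) = 0 ⇔ cos(x) = 1/2, i.e. x = ±arccos(1/2) + 2nπ; keep the solutions lying in [0, π].
  ⇒ x = pi/3 ≈ 1.0472

f''(x) = -2*sin(x)
Second-derivative test at each critical point:
  f''(1.0472) = -1.7321 < 0 → local maximum

Critical points: x = pi/3 ≈ 1.0472 (local maximum)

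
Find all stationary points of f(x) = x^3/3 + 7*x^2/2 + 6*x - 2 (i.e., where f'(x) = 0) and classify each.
f'(x) = x^2 + 7*x + 6

Solve f'(x) = 0:
  Factor: x^2 + 7*x + 6 = (x + 1)*(x + 6) = 0.
  ⇒ x = -6, -1

f''(x) = 2*x + 7
Second-derivative test at each critical point:
  f''(-6) = -5 < 0 → local maximum
  f''(-1) = 5 > 0 → local minimum

Critical points: x = -6 (local maximum); x = -1 (local minimum)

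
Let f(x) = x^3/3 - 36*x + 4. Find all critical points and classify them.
f'(x) = x^2 - 36

Solve f'(x) = 0:
  Factor: x^2 - 36 = (x - 6)*(x + 6) = 0.
  ⇒ x = -6, 6

f''(x) = 2*x
Second-derivative test at each critical point:
  f''(-6) = -12 < 0 → local maximum
  f''(6) = 12 > 0 → local minimum

Critical points: x = -6 (local maximum); x = 6 (local minimum)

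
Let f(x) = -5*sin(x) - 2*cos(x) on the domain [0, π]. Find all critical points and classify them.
f'(x) = 2*sin(x) - 5*cos(x)

Solve f'(x) = 0 on [0, π]:
  f'(x) = 0 ⇔ -5*cos(x) = -2*sin(x) ⇔ tan(x) = 5/2, i.e. x = arctan(5/2) + nπ; keep the solutions lying in [0, π].
  ⇒ x = atan(5/2) ≈ 1.1903

f''(x) = 5*sin(x) + 2*cos(x)
Second-derivative test at each critical point:
  f''(1.1903) = 5.3852 > 0 → local minimum

Critical points: x = atan(5/2) ≈ 1.1903 (local minimum)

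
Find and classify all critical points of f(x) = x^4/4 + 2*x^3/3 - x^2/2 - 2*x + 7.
f'(x) = x^3 + 2*x^2 - x - 2

Solve f'(x) = 0:
  Factor: x^3 + 2*x^2 - x - 2 = (x - 1)*(x + 1)*(x + 2) = 0.
  ⇒ x = -2, -1, 1

f''(x) = 3*x^2 + 4*x - 1
Second-derivative test at each critical point:
  f''(-2) = 3 > 0 → local minimum
  f''(-1) = -2 < 0 → local maximum
  f''(1) = 6 > 0 → local minimum

Critical points: x = -2 (local minimum); x = -1 (local maximum); x = 1 (local minimum)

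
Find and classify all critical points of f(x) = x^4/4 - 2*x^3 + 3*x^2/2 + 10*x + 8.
f'(x) = x^3 - 6*x^2 + 3*x + 10

Solve f'(x) = 0:
  Factor: x^3 - 6*x^2 + 3*x + 10 = (x - 5)*(x - 2)*(x + 1) = 0.
  ⇒ x = -1, 2, 5

f''(x) = 3*x^2 - 12*x + 3
Second-derivative test at each critical point:
  f''(-1) = 18 > 0 → local minimum
  f''(2) = -9 < 0 → local maximum
  f''(5) = 18 > 0 → local minimum

Critical points: x = -1 (local minimum); x = 2 (local maximum); x = 5 (local minimum)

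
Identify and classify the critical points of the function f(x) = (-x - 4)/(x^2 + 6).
f'(x) = (-x^2 + 2*x*(x + 4) - 6)/(x^2 + 6)^2

Solve f'(x) = 0:
  f'(x) = (x^2 + 8*x - 6)/(x^2 + 6)^2; the denominator is positive wherever f is defined, so f'(x) = 0 ⇔ x^2 + 8*x - 6 = 0.
  x^2 + 8*x - 6 = 0 has no rational roots; quadratic formula: x = (-8 ± √88)/2.
  ⇒ x = -sqrt(22) - 4 ≈ -8.6904, -4 + sqrt(22) ≈ 0.6904

f''(x) = 2*(-4*x^2*(x + 4) + (3*x + 4)*(x^2 + 6))/(x^2 + 6)^3
Second-derivative test at each critical point:
  f''(-8.6904) = -0.0014 < 0 → local maximum
  f''(0.6904) = 0.2236 > 0 → local minimum

Critical points: x = -sqrt(22) - 4 ≈ -8.6904 (local maximum); x = -4 + sqrt(22) ≈ 0.6904 (local minimum)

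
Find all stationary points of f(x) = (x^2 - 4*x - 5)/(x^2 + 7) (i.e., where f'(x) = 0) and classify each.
f'(x) = 4*(x^2 + 6*x - 7)/(x^4 + 14*x^2 + 49)

Solve f'(x) = 0:
  f'(x) = 4*(x - 1)*(x + 7)/(x^2 + 7)^2; the denominator is positive wherever f is defined, so f'(x) = 0 ⇔ 4*x^2 + 24*x - 28 = 0.
  Factor: 4*x^2 + 24*x - 28 = 4*(x - 1)*(x + 7) = 0.
  ⇒ x = -7, 1

f''(x) = 8*(-x^3 - 9*x^2 + 21*x + 21)/(x^6 + 21*x^4 + 147*x^2 + 343)
Second-derivative test at each critical point:
  f''(-7) = -1/98 < 0 → local maximum
  f''(1) = 1/2 > 0 → local minimum

Critical points: x = -7 (local maximum); x = 1 (local minimum)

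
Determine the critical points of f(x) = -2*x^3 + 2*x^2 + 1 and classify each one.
f'(x) = 2*x*(2 - 3*x)

Solve f'(x) = 0:
  Factor: -6*x^2 + 4*x = -2*x*(3*x - 2) = 0.
  ⇒ x = 0, 2/3

f''(x) = 4 - 12*x
Second-derivative test at each critical point:
  f''(0) = 4 > 0 → local minimum
  f''(2/3) = -4 < 0 → local maximum

Critical points: x = 0 (local minimum); x = 2/3 (local maximum)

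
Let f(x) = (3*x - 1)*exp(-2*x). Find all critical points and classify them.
f'(x) = (5 - 6*x)*exp(-2*x)

Solve f'(x) = 0:
  f'(x) = (5 - 6*x)·exp(-2*x) and exp(-2*x) > 0 for every x, so f'(x) = 0 ⇔ 5 - 6*x = 0.
  5 - 6*x = 0.
  ⇒ x = 5/6

f''(x) = 4*(3*x - 4)*exp(-2*x)
Second-derivative test at each critical point:
  f''(5/6) = -1.1333 < 0 → local maximum

Critical points: x = 5/6 (local maximum)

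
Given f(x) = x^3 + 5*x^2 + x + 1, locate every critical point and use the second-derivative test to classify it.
f'(x) = 3*x^2 + 10*x + 1

Solve f'(x) = 0:
  3*x^2 + 10*x + 1 = 0 has no rational roots; quadratic formula: x = (-10 ± √88)/6.
  ⇒ x = -5/3 - sqrt(22)/3 ≈ -3.2301, -5/3 + sqrt(22)/3 ≈ -0.1032

f''(x) = 6*x + 10
Second-derivative test at each critical point:
  f''(-3.2301) = -9.3808 < 0 → local maximum
  f''(-0.1032) = 9.3808 > 0 → local minimum

Critical points: x = -5/3 - sqrt(22)/3 ≈ -3.2301 (local maximum); x = -5/3 + sqrt(22)/3 ≈ -0.1032 (local minimum)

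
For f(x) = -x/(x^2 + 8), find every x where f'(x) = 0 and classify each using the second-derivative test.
f'(x) = (x^2 - 8)/(x^2 + 8)^2

Solve f'(x) = 0:
  f'(x) = (x^2 - 8)/(x^2 + 8)^2; the denominator is positive wherever f is defined, so f'(x) = 0 ⇔ x^2 - 8 = 0.
  x^2 - 8 = 0 has no rational roots; quadratic formula: x = (0 ± √32)/2.
  ⇒ x = -2*sqrt(2) ≈ -2.8284, 2*sqrt(2) ≈ 2.8284

f''(x) = 2*x*(24 - x^2)/(x^2 + 8)^3
Second-derivative test at each critical point:
  f''(-2.8284) = -0.0221 < 0 → local maximum
  f''(2.8284) = 0.0221 > 0 → local minimum

Critical points: x = -2*sqrt(2) ≈ -2.8284 (local maximum); x = 2*sqrt(2) ≈ 2.8284 (local minimum)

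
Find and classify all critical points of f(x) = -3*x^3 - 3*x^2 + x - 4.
f'(x) = -9*x^2 - 6*x + 1

Solve f'(x) = 0:
  9*x^2 + 6*x - 1 = 0 has no rational roots; quadratic formula: x = (-6 ± √72)/18.
  ⇒ x = -sqrt(2)/3 - 1/3 ≈ -0.8047, -1/3 + sqrt(2)/3 ≈ 0.1381

f''(x) = -18*x - 6
Second-derivative test at each critical point:
  f''(-0.8047) = 8.4853 > 0 → local minimum
  f''(0.1381) = -8.4853 < 0 → local maximum

Critical points: x = -sqrt(2)/3 - 1/3 ≈ -0.8047 (local minimum); x = -1/3 + sqrt(2)/3 ≈ 0.1381 (local maximum)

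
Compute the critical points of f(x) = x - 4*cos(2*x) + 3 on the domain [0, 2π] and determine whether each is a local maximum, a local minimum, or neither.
f'(x) = 8*sin(2*x) + 1

Solve f'(x) = 0 on [0, 2π]:
  f'(x) = 0 ⇔ sin(2*x) = -1/8, i.e. 2*x = arcsin(-1/8) + 2nπ or 2*x = π − arcsin(-1/8) + 2nπ; keep the solutions lying in [0, 2π].
  ⇒ x = asin(1/8)/2 + pi/2 ≈ 1.6335, pi - asin(1/8)/2 ≈ 3.0789, asin(1/8)/2 + 3*pi/2 ≈ 4.7751, -asin(1/8)/2 + 2*pi ≈ 6.2205

f''(x) = 16*cos(2*x)
Second-derivative test at each critical point:
  f''(1.6335) = -15.8745 < 0 → local maximum
  f''(3.0789) = 15.8745 > 0 → local minimum
  f''(4.7751) = -15.8745 < 0 → local maximum
  f''(6.2205) = 15.8745 > 0 → local minimum

Critical points: x = asin(1/8)/2 + pi/2 ≈ 1.6335 (local maximum); x = pi - asin(1/8)/2 ≈ 3.0789 (local minimum); x = asin(1/8)/2 + 3*pi/2 ≈ 4.7751 (local maximum); x = -asin(1/8)/2 + 2*pi ≈ 6.2205 (local minimum)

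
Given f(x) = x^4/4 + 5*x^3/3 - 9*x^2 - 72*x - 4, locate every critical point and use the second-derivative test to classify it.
f'(x) = x^3 + 5*x^2 - 18*x - 72

Solve f'(x) = 0:
  Factor: x^3 + 5*x^2 - 18*x - 72 = (x - 4)*(x + 3)*(x + 6) = 0.
  ⇒ x = -6, -3, 4

f''(x) = 3*x^2 + 10*x - 18
Second-derivative test at each critical point:
  f''(-6) = 30 > 0 → local minimum
  f''(-3) = -21 < 0 → local maximum
  f''(4) = 70 > 0 → local minimum

Critical points: x = -6 (local minimum); x = -3 (local maximum); x = 4 (local minimum)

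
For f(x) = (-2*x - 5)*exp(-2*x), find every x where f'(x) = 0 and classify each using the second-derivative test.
f'(x) = 4*(x + 2)*exp(-2*x)

Solve f'(x) = 0:
  f'(x) = (4*x + 8)·exp(-2*x) and exp(-2*x) > 0 for every x, so f'(x) = 0 ⇔ 4*x + 8 = 0.
  Factor: 4*x + 8 = 4*(x + 2) = 0.
  ⇒ x = -2

f''(x) = 4*(-2*x - 3)*exp(-2*x)
Second-derivative test at each critical point:
  f''(-2) = 218.3926 > 0 → local minimum

Critical points: x = -2 (local minimum)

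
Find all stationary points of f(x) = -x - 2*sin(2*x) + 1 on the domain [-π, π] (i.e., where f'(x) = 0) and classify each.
f'(x) = 8*sin(x)^2 - 5

Solve f'(x) = 0 on [-π, π]:
  f'(x) = 0 ⇔ cos(2*x) = -1/4, i.e. 2*x = ±arccos(-1/4) + 2nπ; keep the solutions lying in [-π, π].
  ⇒ x = -pi + acos(-1/4)/2 ≈ -2.2299, -acos(-1/4)/2 ≈ -0.9117, acos(-1/4)/2 ≈ 0.9117, pi - acos(-1/4)/2 ≈ 2.2299

f''(x) = 8*sin(2*x)
Second-derivative test at each critical point:
  f''(-2.2299) = 7.7460 > 0 → local minimum
  f''(-0.9117) = -7.7460 < 0 → local maximum
  f''(0.9117) = 7.7460 > 0 → local minimum
  f''(2.2299) = -7.7460 < 0 → local maximum

Critical points: x = -pi + acos(-1/4)/2 ≈ -2.2299 (local minimum); x = -acos(-1/4)/2 ≈ -0.9117 (local maximum); x = acos(-1/4)/2 ≈ 0.9117 (local minimum); x = pi - acos(-1/4)/2 ≈ 2.2299 (local maximum)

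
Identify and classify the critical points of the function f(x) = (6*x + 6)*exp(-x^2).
f'(x) = 6*(-2*x*(x + 1) + 1)*exp(-x^2)

Solve f'(x) = 0:
  f'(x) = (-12*x^2 - 12*x + 6)·exp(-x^2) and exp(-x^2) > 0 for every x, so f'(x) = 0 ⇔ -12*x^2 - 12*x + 6 = 0.
  Factor: -12*x^2 - 12*x + 6 = -6*(2*x^2 + 2*x - 1); 2*x^2 + 2*x - 1 = 0 has no rational roots; quadratic formula: x = (-2 ± √12)/4.
  ⇒ x = -sqrt(3)/2 - 1/2 ≈ -1.3660, -1/2 + sqrt(3)/2 ≈ 0.3660

f''(x) = 12*(2*x^2*(x + 1) - 3*x - 1)*exp(-x^2)
Second-derivative test at each critical point:
  f''(-1.3660) = 3.2162 > 0 → local minimum
  f''(0.3660) = -18.1785 < 0 → local maximum

Critical points: x = -sqrt(3)/2 - 1/2 ≈ -1.3660 (local minimum); x = -1/2 + sqrt(3)/2 ≈ 0.3660 (local maximum)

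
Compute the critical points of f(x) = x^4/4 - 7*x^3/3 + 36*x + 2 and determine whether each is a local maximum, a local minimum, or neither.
f'(x) = x^3 - 7*x^2 + 36

Solve f'(x) = 0:
  Factor: x^3 - 7*x^2 + 36 = (x - 6)*(x - 3)*(x + 2) = 0.
  ⇒ x = -2, 3, 6

f''(x) = x*(3*x - 14)
Second-derivative test at each critical point:
  f''(-2) = 40 > 0 → local minimum
  f''(3) = -15 < 0 → local maximum
  f''(6) = 24 > 0 → local minimum

Critical points: x = -2 (local minimum); x = 3 (local maximum); x = 6 (local minimum)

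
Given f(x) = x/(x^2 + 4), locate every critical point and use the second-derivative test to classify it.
f'(x) = (4 - x^2)/(x^4 + 8*x^2 + 16)

Solve f'(x) = 0:
  f'(x) = -(x - 2)*(x + 2)/(x^2 + 4)^2; the denominator is positive wherever f is defined, so f'(x) = 0 ⇔ 4 - x^2 = 0.
  Factor: 4 - x^2 = -(x - 2)*(x + 2) = 0.
  ⇒ x = -2, 2

f''(x) = 2*x*(x^2 - 12)/(x^2 + 4)^3
Second-derivative test at each critical point:
  f''(-2) = 1/16 > 0 → local minimum
  f''(2) = -1/16 < 0 → local maximum

Critical points: x = -2 (local minimum); x = 2 (local maximum)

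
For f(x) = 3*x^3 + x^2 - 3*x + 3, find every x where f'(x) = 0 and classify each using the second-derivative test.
f'(x) = 9*x^2 + 2*x - 3

Solve f'(x) = 0:
  9*x^2 + 2*x - 3 = 0 has no rational roots; quadratic formula: x = (-2 ± √112)/18.
  ⇒ x = -2*sqrt(7)/9 - 1/9 ≈ -0.6991, -1/9 + 2*sqrt(7)/9 ≈ 0.4768

f''(x) = 18*x + 2
Second-derivative test at each critical point:
  f''(-0.6991) = -10.5830 < 0 → local maximum
  f''(0.4768) = 10.5830 > 0 → local minimum

Critical points: x = -2*sqrt(7)/9 - 1/9 ≈ -0.6991 (local maximum); x = -1/9 + 2*sqrt(7)/9 ≈ 0.4768 (local minimum)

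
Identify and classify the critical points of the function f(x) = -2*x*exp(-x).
f'(x) = 2*(x - 1)*exp(-x)

Solve f'(x) = 0:
  f'(x) = (2*x - 2)·exp(-x) and exp(-x) > 0 for every x, so f'(x) = 0 ⇔ 2*x - 2 = 0.
  Factor: 2*x - 2 = 2*(x - 1) = 0.
  ⇒ x = 1

f''(x) = 2*(2 - x)*exp(-x)
Second-derivative test at each critical point:
  f''(1) = 0.7358 > 0 → local minimum

Critical points: x = 1 (local minimum)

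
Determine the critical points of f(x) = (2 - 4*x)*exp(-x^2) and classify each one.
f'(x) = 4*(x*(2*x - 1) - 1)*exp(-x^2)

Solve f'(x) = 0:
  f'(x) = (8*x^2 - 4*x - 4)·exp(-x^2) and exp(-x^2) > 0 for every x, so f'(x) = 0 ⇔ 8*x^2 - 4*x - 4 = 0.
  Factor: 8*x^2 - 4*x - 4 = 4*(x - 1)*(2*x + 1) = 0.
  ⇒ x = -1/2, 1

f''(x) = 4*(2*x^2*(1 - 2*x) + 6*x - 1)*exp(-x^2)
Second-derivative test at each critical point:
  f''(-1/2) = -9.3456 < 0 → local maximum
  f''(1) = 4.4146 > 0 → local minimum

Critical points: x = -1/2 (local maximum); x = 1 (local minimum)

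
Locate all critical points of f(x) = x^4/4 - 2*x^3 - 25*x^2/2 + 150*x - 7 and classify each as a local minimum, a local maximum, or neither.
f'(x) = x^3 - 6*x^2 - 25*x + 150

Solve f'(x) = 0:
  Factor: x^3 - 6*x^2 - 25*x + 150 = (x - 6)*(x - 5)*(x + 5) = 0.
  ⇒ x = -5, 5, 6

f''(x) = 3*x^2 - 12*x - 25
Second-derivative test at each critical point:
  f''(-5) = 110 > 0 → local minimum
  f''(5) = -10 < 0 → local maximum
  f''(6) = 11 > 0 → local minimum

Critical points: x = -5 (local minimum); x = 5 (local maximum); x = 6 (local minimum)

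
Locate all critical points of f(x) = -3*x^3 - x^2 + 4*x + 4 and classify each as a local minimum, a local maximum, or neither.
f'(x) = -9*x^2 - 2*x + 4

Solve f'(x) = 0:
  9*x^2 + 2*x - 4 = 0 has no rational roots; quadratic formula: x = (-2 ± √148)/18.
  ⇒ x = -sqrt(37)/9 - 1/9 ≈ -0.7870, -1/9 + sqrt(37)/9 ≈ 0.5648

f''(x) = -18*x - 2
Second-derivative test at each critical point:
  f''(-0.7870) = 12.1655 > 0 → local minimum
  f''(0.5648) = -12.1655 < 0 → local maximum

Critical points: x = -sqrt(37)/9 - 1/9 ≈ -0.7870 (local minimum); x = -1/9 + sqrt(37)/9 ≈ 0.5648 (local maximum)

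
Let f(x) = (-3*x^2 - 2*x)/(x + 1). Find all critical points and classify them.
f'(x) = (-3*x^2 - 6*x - 2)/(x^2 + 2*x + 1)

Solve f'(x) = 0:
  f'(x) = -(3*x^2 + 6*x + 2)/(x + 1)^2; the denominator is positive wherever f is defined, so f'(x) = 0 ⇔ -3*x^2 - 6*x - 2 = 0.
  3*x^2 + 6*x + 2 = 0 has no rational roots; quadratic formula: x = (-6 ± √12)/6.
  ⇒ x = -1 - sqrt(3)/3 ≈ -1.5774, -1 + sqrt(3)/3 ≈ -0.4226

f''(x) = -2/(x^3 + 3*x^2 + 3*x + 1)
Second-derivative test at each critical point:
  f''(-1.5774) = 10.3923 > 0 → local minimum
  f''(-0.4226) = -10.3923 < 0 → local maximum

Critical points: x = -1 - sqrt(3)/3 ≈ -1.5774 (local minimum); x = -1 + sqrt(3)/3 ≈ -0.4226 (local maximum)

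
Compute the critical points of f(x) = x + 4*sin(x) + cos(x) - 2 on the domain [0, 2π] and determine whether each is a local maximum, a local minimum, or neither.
f'(x) = -sin(x) + 4*cos(x) + 1

Solve f'(x) = 0 on [0, 2π]:
  f'(x) = 0 ⇔ -sin(x) + 4*cos(x) = -1. Write the left side as R·cos(x + φ) with R = √(4² + 1²) = sqrt(17), cos φ = 4*sqrt(17)/17, sin φ = sqrt(17)/17; then cos(x + φ) = -sqrt(17)/17. Solve for x and keep the solutions lying in [0, 2π].
  ⇒ x = pi/2 ≈ 1.5708, atan(15/8) + pi ≈ 4.2224

f''(x) = -4*sin(x) - cos(x)
Second-derivative test at each critical point:
  f''(1.5708) = -4 < 0 → local maximum
  f''(4.2224) = 4 > 0 → local minimum

Critical points: x = pi/2 ≈ 1.5708 (local maximum); x = atan(15/8) + pi ≈ 4.2224 (local minimum)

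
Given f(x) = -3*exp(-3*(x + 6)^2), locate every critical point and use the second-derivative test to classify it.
f'(x) = 18*(x + 6)*exp(-3*(x + 6)^2)

Solve f'(x) = 0:
  f'(x) = (18*x + 108)·exp(-3*(x + 6)^2) and exp(-3*(x + 6)^2) > 0 for every x, so f'(x) = 0 ⇔ 18*x + 108 = 0.
  Factor: 18*x + 108 = 18*(x + 6) = 0.
  ⇒ x = -6

f''(x) = 18*(1 - 6*(x + 6)^2)*exp(-3*(x + 6)^2)
Second-derivative test at each critical point:
  f''(-6) = 18 > 0 → local minimum

Critical points: x = -6 (local minimum)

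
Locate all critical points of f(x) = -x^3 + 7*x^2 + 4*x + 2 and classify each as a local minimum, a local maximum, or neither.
f'(x) = -3*x^2 + 14*x + 4

Solve f'(x) = 0:
  3*x^2 - 14*x - 4 = 0 has no rational roots; quadratic formula: x = (14 ± √244)/6.
  ⇒ x = 7/3 - sqrt(61)/3 ≈ -0.2701, 7/3 + sqrt(61)/3 ≈ 4.9367

f''(x) = 14 - 6*x
Second-derivative test at each critical point:
  f''(-0.2701) = 15.6205 > 0 → local minimum
  f''(4.9367) = -15.6205 < 0 → local maximum

Critical points: x = 7/3 - sqrt(61)/3 ≈ -0.2701 (local minimum); x = 7/3 + sqrt(61)/3 ≈ 4.9367 (local maximum)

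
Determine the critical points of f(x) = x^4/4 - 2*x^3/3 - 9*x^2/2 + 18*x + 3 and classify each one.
f'(x) = x^3 - 2*x^2 - 9*x + 18

Solve f'(x) = 0:
  Factor: x^3 - 2*x^2 - 9*x + 18 = (x - 3)*(x - 2)*(x + 3) = 0.
  ⇒ x = -3, 2, 3

f''(x) = 3*x^2 - 4*x - 9
Second-derivative test at each critical point:
  f''(-3) = 30 > 0 → local minimum
  f''(2) = -5 < 0 → local maximum
  f''(3) = 6 > 0 → local minimum

Critical points: x = -3 (local minimum); x = 2 (local maximum); x = 3 (local minimum)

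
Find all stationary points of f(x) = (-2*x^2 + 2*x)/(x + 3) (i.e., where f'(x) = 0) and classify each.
f'(x) = 2*(-x^2 - 6*x + 3)/(x^2 + 6*x + 9)

Solve f'(x) = 0:
  f'(x) = -2*(x^2 + 6*x - 3)/(x + 3)^2; the denominator is positive wherever f is defined, so f'(x) = 0 ⇔ -2*x^2 - 12*x + 6 = 0.
  Factor: -2*x^2 - 12*x + 6 = -2*(x^2 + 6*x - 3); x^2 + 6*x - 3 = 0 has no rational roots; quadratic formula: x = (-6 ± √48)/2.
  ⇒ x = -2*sqrt(3) - 3 ≈ -6.4641, -3 + 2*sqrt(3) ≈ 0.4641

f''(x) = -48/(x^3 + 9*x^2 + 27*x + 27)
Second-derivative test at each critical point:
  f''(-6.4641) = 1.1547 > 0 → local minimum
  f''(0.4641) = -1.1547 < 0 → local maximum

Critical points: x = -2*sqrt(3) - 3 ≈ -6.4641 (local minimum); x = -3 + 2*sqrt(3) ≈ 0.4641 (local maximum)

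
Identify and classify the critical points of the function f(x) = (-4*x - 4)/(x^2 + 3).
f'(x) = 4*(-x^2 + 2*x*(x + 1) - 3)/(x^2 + 3)^2

Solve f'(x) = 0:
  f'(x) = 4*(x - 1)*(x + 3)/(x^2 + 3)^2; the denominator is positive wherever f is defined, so f'(x) = 0 ⇔ 4*x^2 + 8*x - 12 = 0.
  Factor: 4*x^2 + 8*x - 12 = 4*(x - 1)*(x + 3) = 0.
  ⇒ x = -3, 1

f''(x) = 8*(-4*x^2*(x + 1) + (3*x + 1)*(x^2 + 3))/(x^2 + 3)^3
Second-derivative test at each critical point:
  f''(-3) = -1/9 < 0 → local maximum
  f''(1) = 1 > 0 → local minimum

Critical points: x = -3 (local maximum); x = 1 (local minimum)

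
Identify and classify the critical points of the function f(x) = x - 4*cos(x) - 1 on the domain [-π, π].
f'(x) = 4*sin(x) + 1

Solve f'(x) = 0 on [-π, π]:
  f'(x) = 0 ⇔ sin(x) = -1/4, i.e. x = arcsin(-1/4) + 2nπ or x = π − arcsin(-1/4) + 2nπ; keep the solutions lying in [-π, π].
  ⇒ x = -pi + asin(1/4) ≈ -2.8889, -asin(1/4) ≈ -0.2527

f''(x) = 4*cos(x)
Second-derivative test at each critical point:
  f''(-2.8889) = -3.8730 < 0 → local maximum
  f''(-0.2527) = 3.8730 > 0 → local minimum

Critical points: x = -pi + asin(1/4) ≈ -2.8889 (local maximum); x = -asin(1/4) ≈ -0.2527 (local minimum)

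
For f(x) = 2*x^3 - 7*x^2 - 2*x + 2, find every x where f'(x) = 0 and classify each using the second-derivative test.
f'(x) = 6*x^2 - 14*x - 2

Solve f'(x) = 0:
  Factor: 6*x^2 - 14*x - 2 = 2*(3*x^2 - 7*x - 1); 3*x^2 - 7*x - 1 = 0 has no rational roots; quadratic formula: x = (7 ± √61)/6.
  ⇒ x = 7/6 - sqrt(61)/6 ≈ -0.1350, 7/6 + sqrt(61)/6 ≈ 2.4684

f''(x) = 12*x - 14
Second-derivative test at each critical point:
  f''(-0.1350) = -15.6205 < 0 → local maximum
  f''(2.4684) = 15.6205 > 0 → local minimum

Critical points: x = 7/6 - sqrt(61)/6 ≈ -0.1350 (local maximum); x = 7/6 + sqrt(61)/6 ≈ 2.4684 (local minimum)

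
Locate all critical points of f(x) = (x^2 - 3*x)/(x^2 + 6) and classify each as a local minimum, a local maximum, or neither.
f'(x) = 3*(x^2 + 4*x - 6)/(x^4 + 12*x^2 + 36)

Solve f'(x) = 0:
  f'(x) = 3*(x^2 + 4*x - 6)/(x^2 + 6)^2; the denominator is positive wherever f is defined, so f'(x) = 0 ⇔ 3*x^2 + 12*x - 18 = 0.
  Factor: 3*x^2 + 12*x - 18 = 3*(x^2 + 4*x - 6); x^2 + 4*x - 6 = 0 has no rational roots; quadratic formula: x = (-4 ± √40)/2.
  ⇒ x = -sqrt(10) - 2 ≈ -5.1623, -2 + sqrt(10) ≈ 1.1623

f''(x) = 6*(-x^3 - 6*x^2 + 18*x + 12)/(x^6 + 18*x^4 + 108*x^2 + 216)
Second-derivative test at each critical point:
  f''(-5.1623) = -0.0178 < 0 → local maximum
  f''(1.1623) = 0.3511 > 0 → local minimum

Critical points: x = -sqrt(10) - 2 ≈ -5.1623 (local maximum); x = -2 + sqrt(10) ≈ 1.1623 (local minimum)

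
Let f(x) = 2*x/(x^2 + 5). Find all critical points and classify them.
f'(x) = 2*(5 - x^2)/(x^4 + 10*x^2 + 25)

Solve f'(x) = 0:
  f'(x) = -2*(x^2 - 5)/(x^2 + 5)^2; the denominator is positive wherever f is defined, so f'(x) = 0 ⇔ 10 - 2*x^2 = 0.
  Factor: 10 - 2*x^2 = -2*(x^2 - 5); x^2 - 5 = 0 has no rational roots; quadratic formula: x = (0 ± √20)/2.
  ⇒ x = -sqrt(5) ≈ -2.2361, sqrt(5) ≈ 2.2361

f''(x) = 4*x*(x^2 - 15)/(x^2 + 5)^3
Second-derivative test at each critical point:
  f''(-2.2361) = 0.0894 > 0 → local minimum
  f''(2.2361) = -0.0894 < 0 → local maximum

Critical points: x = -sqrt(5) ≈ -2.2361 (local minimum); x = sqrt(5) ≈ 2.2361 (local maximum)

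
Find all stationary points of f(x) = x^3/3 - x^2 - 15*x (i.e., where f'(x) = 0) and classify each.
f'(x) = x^2 - 2*x - 15

Solve f'(x) = 0:
  Factor: x^2 - 2*x - 15 = (x - 5)*(x + 3) = 0.
  ⇒ x = -3, 5

f''(x) = 2*x - 2
Second-derivative test at each critical point:
  f''(-3) = -8 < 0 → local maximum
  f''(5) = 8 > 0 → local minimum

Critical points: x = -3 (local maximum); x = 5 (local minimum)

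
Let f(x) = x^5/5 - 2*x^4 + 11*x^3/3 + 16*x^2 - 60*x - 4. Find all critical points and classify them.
f'(x) = x^4 - 8*x^3 + 11*x^2 + 32*x - 60

Solve f'(x) = 0:
  Factor: x^4 - 8*x^3 + 11*x^2 + 32*x - 60 = (x - 5)*(x - 3)*(x - 2)*(x + 2) = 0.
  ⇒ x = -2, 2, 3, 5

f''(x) = 4*x^3 - 24*x^2 + 22*x + 32
Second-derivative test at each critical point:
  f''(-2) = -140 < 0 → local maximum
  f''(2) = 12 > 0 → local minimum
  f''(3) = -10 < 0 → local maximum
  f''(5) = 42 > 0 → local minimum

Critical points: x = -2 (local maximum); x = 2 (local minimum); x = 3 (local maximum); x = 5 (local minimum)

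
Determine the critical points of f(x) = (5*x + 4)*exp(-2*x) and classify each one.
f'(x) = (-10*x - 3)*exp(-2*x)

Solve f'(x) = 0:
  f'(x) = (-10*x - 3)·exp(-2*x) and exp(-2*x) > 0 for every x, so f'(x) = 0 ⇔ -10*x - 3 = 0.
  -10*x - 3 = 0.
  ⇒ x = -3/10

f''(x) = 4*(5*x - 1)*exp(-2*x)
Second-derivative test at each critical point:
  f''(-3/10) = -18.2212 < 0 → local maximum

Critical points: x = -3/10 (local maximum)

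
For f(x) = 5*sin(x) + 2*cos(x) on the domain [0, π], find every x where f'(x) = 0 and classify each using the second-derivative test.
f'(x) = -2*sin(x) + 5*cos(x)

Solve f'(x) = 0 on [0, π]:
  f'(x) = 0 ⇔ 5*cos(x) = 2*sin(x) ⇔ tan(x) = 5/2, i.e. x = arctan(5/2) + nπ; keep the solutions lying in [0, π].
  ⇒ x = atan(5/2) ≈ 1.1903

f''(x) = -5*sin(x) - 2*cos(x)
Second-derivative test at each critical point:
  f''(1.1903) = -5.3852 < 0 → local maximum

Critical points: x = atan(5/2) ≈ 1.1903 (local maximum)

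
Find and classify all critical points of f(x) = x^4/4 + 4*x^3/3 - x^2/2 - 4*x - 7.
f'(x) = x^3 + 4*x^2 - x - 4

Solve f'(x) = 0:
  Factor: x^3 + 4*x^2 - x - 4 = (x - 1)*(x + 1)*(x + 4) = 0.
  ⇒ x = -4, -1, 1

f''(x) = 3*x^2 + 8*x - 1
Second-derivative test at each critical point:
  f''(-4) = 15 > 0 → local minimum
  f''(-1) = -6 < 0 → local maximum
  f''(1) = 10 > 0 → local minimum

Critical points: x = -4 (local minimum); x = -1 (local maximum); x = 1 (local minimum)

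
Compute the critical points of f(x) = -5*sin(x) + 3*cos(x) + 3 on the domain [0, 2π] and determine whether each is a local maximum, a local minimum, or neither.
f'(x) = -3*sin(x) - 5*cos(x)

Solve f'(x) = 0 on [0, 2π]:
  f'(x) = 0 ⇔ -5*cos(x) = 3*sin(x) ⇔ tan(x) = -5/3, i.e. x = arctan(-5/3) + nπ; keep the solutions lying in [0, 2π].
  ⇒ x = pi - atan(5/3) ≈ 2.1112, -atan(5/3) + 2*pi ≈ 5.2528

f''(x) = 5*sin(x) - 3*cos(x)
Second-derivative test at each critical point:
  f''(2.1112) = 5.8310 > 0 → local minimum
  f''(5.2528) = -5.8310 < 0 → local maximum

Critical points: x = pi - atan(5/3) ≈ 2.1112 (local minimum); x = -atan(5/3) + 2*pi ≈ 5.2528 (local maximum)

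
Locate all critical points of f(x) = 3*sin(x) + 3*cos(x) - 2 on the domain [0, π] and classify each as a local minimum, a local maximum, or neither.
f'(x) = 3*sqrt(2)*cos(x + pi/4)

Solve f'(x) = 0 on [0, π]:
  f'(x) = 0 ⇔ 3*cos(x) = 3*sin(x) ⇔ tan(x) = 1, i.e. x = arctan(1) + nπ; keep the solutions lying in [0, π].
  ⇒ x = pi/4 ≈ 0.7854

f''(x) = -3*sqrt(2)*sin(x + pi/4)
Second-derivative test at each critical point:
  f''(0.7854) = -4.2426 < 0 → local maximum

Critical points: x = pi/4 ≈ 0.7854 (local maximum)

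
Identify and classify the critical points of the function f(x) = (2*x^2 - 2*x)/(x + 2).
f'(x) = 2*(x^2 + 4*x - 2)/(x^2 + 4*x + 4)

Solve f'(x) = 0:
  f'(x) = 2*(x^2 + 4*x - 2)/(x + 2)^2; the denominator is positive wherever f is defined, so f'(x) = 0 ⇔ 2*x^2 + 8*x - 4 = 0.
  Factor: 2*x^2 + 8*x - 4 = 2*(x^2 + 4*x - 2); x^2 + 4*x - 2 = 0 has no rational roots; quadratic formula: x = (-4 ± √24)/2.
  ⇒ x = -sqrt(6) - 2 ≈ -4.4495, -2 + sqrt(6) ≈ 0.4495

f''(x) = 24/(x^3 + 6*x^2 + 12*x + 8)
Second-derivative test at each critical point:
  f''(-4.4495) = -1.6330 < 0 → local maximum
  f''(0.4495) = 1.6330 > 0 → local minimum

Critical points: x = -sqrt(6) - 2 ≈ -4.4495 (local maximum); x = -2 + sqrt(6) ≈ 0.4495 (local minimum)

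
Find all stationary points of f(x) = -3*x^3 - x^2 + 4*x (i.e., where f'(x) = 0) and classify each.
f'(x) = -9*x^2 - 2*x + 4

Solve f'(x) = 0:
  9*x^2 + 2*x - 4 = 0 has no rational roots; quadratic formula: x = (-2 ± √148)/18.
  ⇒ x = -sqrt(37)/9 - 1/9 ≈ -0.7870, -1/9 + sqrt(37)/9 ≈ 0.5648

f''(x) = -18*x - 2
Second-derivative test at each critical point:
  f''(-0.7870) = 12.1655 > 0 → local minimum
  f''(0.5648) = -12.1655 < 0 → local maximum

Critical points: x = -sqrt(37)/9 - 1/9 ≈ -0.7870 (local minimum); x = -1/9 + sqrt(37)/9 ≈ 0.5648 (local maximum)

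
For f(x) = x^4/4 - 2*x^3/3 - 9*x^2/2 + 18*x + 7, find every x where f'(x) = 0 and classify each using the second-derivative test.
f'(x) = x^3 - 2*x^2 - 9*x + 18

Solve f'(x) = 0:
  Factor: x^3 - 2*x^2 - 9*x + 18 = (x - 3)*(x - 2)*(x + 3) = 0.
  ⇒ x = -3, 2, 3

f''(x) = 3*x^2 - 4*x - 9
Second-derivative test at each critical point:
  f''(-3) = 30 > 0 → local minimum
  f''(2) = -5 < 0 → local maximum
  f''(3) = 6 > 0 → local minimum

Critical points: x = -3 (local minimum); x = 2 (local maximum); x = 3 (local minimum)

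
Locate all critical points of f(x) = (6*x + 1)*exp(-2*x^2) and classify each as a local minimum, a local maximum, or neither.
f'(x) = 2*(-2*x*(6*x + 1) + 3)*exp(-2*x^2)

Solve f'(x) = 0:
  f'(x) = (-24*x^2 - 4*x + 6)·exp(-2*x^2) and exp(-2*x^2) > 0 for every x, so f'(x) = 0 ⇔ -24*x^2 - 4*x + 6 = 0.
  Factor: -24*x^2 - 4*x + 6 = -2*(12*x^2 + 2*x - 3); 12*x^2 + 2*x - 3 = 0 has no rational roots; quadratic formula: x = (-2 ± √148)/24.
  ⇒ x = -sqrt(37)/12 - 1/12 ≈ -0.5902, -1/12 + sqrt(37)/12 ≈ 0.4236

f''(x) = 4*(4*x^2*(6*x + 1) - 18*x - 1)*exp(-2*x^2)
Second-derivative test at each critical point:
  f''(-0.5902) = 12.1219 > 0 → local minimum
  f''(0.4236) = -16.9954 < 0 → local maximum

Critical points: x = -sqrt(37)/12 - 1/12 ≈ -0.5902 (local minimum); x = -1/12 + sqrt(37)/12 ≈ 0.4236 (local maximum)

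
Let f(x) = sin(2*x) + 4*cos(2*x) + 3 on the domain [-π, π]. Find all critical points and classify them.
f'(x) = -8*sin(2*x) + 2*cos(2*x)

Solve f'(x) = 0 on [-π, π]:
  f'(x) = 0 ⇔ cos(2*x) = 4*sin(2*x) ⇔ tan(2*x) = 1/4, i.e. 2*x = arctan(1/4) + nπ; keep the solutions lying in [-π, π].
  ⇒ x = -pi + atan(1/4)/2 ≈ -3.0191, -pi/2 + atan(1/4)/2 ≈ -1.4483, atan(1/4)/2 ≈ 0.1225, atan(1/4)/2 + pi/2 ≈ 1.6933

f''(x) = -4*sin(2*x) - 16*cos(2*x)
Second-derivative test at each critical point:
  f''(-3.0191) = -16.4924 < 0 → local maximum
  f''(-1.4483) = 16.4924 > 0 → local minimum
  f''(0.1225) = -16.4924 < 0 → local maximum
  f''(1.6933) = 16.4924 > 0 → local minimum

Critical points: x = -pi + atan(1/4)/2 ≈ -3.0191 (local maximum); x = -pi/2 + atan(1/4)/2 ≈ -1.4483 (local minimum); x = atan(1/4)/2 ≈ 0.1225 (local maximum); x = atan(1/4)/2 + pi/2 ≈ 1.6933 (local minimum)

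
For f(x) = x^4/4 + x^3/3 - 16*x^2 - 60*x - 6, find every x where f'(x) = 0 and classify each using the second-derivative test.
f'(x) = x^3 + x^2 - 32*x - 60

Solve f'(x) = 0:
  Factor: x^3 + x^2 - 32*x - 60 = (x - 6)*(x + 2)*(x + 5) = 0.
  ⇒ x = -5, -2, 6

f''(x) = 3*x^2 + 2*x - 32
Second-derivative test at each critical point:
  f''(-5) = 33 > 0 → local minimum
  f''(-2) = -24 < 0 → local maximum
  f''(6) = 88 > 0 → local minimum

Critical points: x = -5 (local minimum); x = -2 (local maximum); x = 6 (local minimum)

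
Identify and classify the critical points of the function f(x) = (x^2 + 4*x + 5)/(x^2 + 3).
f'(x) = 4*(-x^2 - x + 3)/(x^4 + 6*x^2 + 9)

Solve f'(x) = 0:
  f'(x) = -4*(x^2 + x - 3)/(x^2 + 3)^2; the denominator is positive wherever f is defined, so f'(x) = 0 ⇔ -4*x^2 - 4*x + 12 = 0.
  Factor: -4*x^2 - 4*x + 12 = -4*(x^2 + x - 3); x^2 + x - 3 = 0 has no rational roots; quadratic formula: x = (-1 ± √13)/2.
  ⇒ x = -sqrt(13)/2 - 1/2 ≈ -2.3028, -1/2 + sqrt(13)/2 ≈ 1.3028

f''(x) = 4*(2*x^3 + 3*x^2 - 18*x - 3)/(x^6 + 9*x^4 + 27*x^2 + 27)
Second-derivative test at each critical point:
  f''(-2.3028) = 0.2092 > 0 → local minimum
  f''(1.3028) = -0.6537 < 0 → local maximum

Critical points: x = -sqrt(13)/2 - 1/2 ≈ -2.3028 (local minimum); x = -1/2 + sqrt(13)/2 ≈ 1.3028 (local maximum)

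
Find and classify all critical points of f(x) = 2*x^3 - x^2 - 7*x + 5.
f'(x) = 6*x^2 - 2*x - 7

Solve f'(x) = 0:
  6*x^2 - 2*x - 7 = 0 has no rational roots; quadratic formula: x = (2 ± √172)/12.
  ⇒ x = 1/6 - sqrt(43)/6 ≈ -0.9262, 1/6 + sqrt(43)/6 ≈ 1.2596

f''(x) = 12*x - 2
Second-derivative test at each critical point:
  f''(-0.9262) = -13.1149 < 0 → local maximum
  f''(1.2596) = 13.1149 > 0 → local minimum

Critical points: x = 1/6 - sqrt(43)/6 ≈ -0.9262 (local maximum); x = 1/6 + sqrt(43)/6 ≈ 1.2596 (local minimum)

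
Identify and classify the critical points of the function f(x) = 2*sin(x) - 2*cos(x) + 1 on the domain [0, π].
f'(x) = 2*sqrt(2)*sin(x + pi/4)

Solve f'(x) = 0 on [0, π]:
  f'(x) = 0 ⇔ 2*cos(x) = -2*sin(x) ⇔ tan(x) = -1, i.e. x = arctan(-1) + nπ; keep the solutions lying in [0, π].
  ⇒ x = 3*pi/4 ≈ 2.3562

f''(x) = 2*sqrt(2)*cos(x + pi/4)
Second-derivative test at each critical point:
  f''(2.3562) = -2.8284 < 0 → local maximum

Critical points: x = 3*pi/4 ≈ 2.3562 (local maximum)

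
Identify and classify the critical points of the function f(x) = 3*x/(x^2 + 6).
f'(x) = 3*(6 - x^2)/(x^4 + 12*x^2 + 36)

Solve f'(x) = 0:
  f'(x) = -3*(x^2 - 6)/(x^2 + 6)^2; the denominator is positive wherever f is defined, so f'(x) = 0 ⇔ 18 - 3*x^2 = 0.
  Factor: 18 - 3*x^2 = -3*(x^2 - 6); x^2 - 6 = 0 has no rational roots; quadratic formula: x = (0 ± √24)/2.
  ⇒ x = -sqrt(6) ≈ -2.4495, sqrt(6) ≈ 2.4495

f''(x) = 6*x*(x^2 - 18)/(x^2 + 6)^3
Second-derivative test at each critical point:
  f''(-2.4495) = 0.1021 > 0 → local minimum
  f''(2.4495) = -0.1021 < 0 → local maximum

Critical points: x = -sqrt(6) ≈ -2.4495 (local minimum); x = sqrt(6) ≈ 2.4495 (local maximum)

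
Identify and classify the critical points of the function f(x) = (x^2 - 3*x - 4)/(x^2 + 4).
f'(x) = (3*x^2 + 16*x - 12)/(x^4 + 8*x^2 + 16)

Solve f'(x) = 0:
  f'(x) = (x + 6)*(3*x - 2)/(x^2 + 4)^2; the denominator is positive wherever f is defined, so f'(x) = 0 ⇔ 3*x^2 + 16*x - 12 = 0.
  Factor: 3*x^2 + 16*x - 12 = (x + 6)*(3*x - 2) = 0.
  ⇒ x = -6, 2/3

f''(x) = 2*(-3*x^3 - 24*x^2 + 36*x + 32)/(x^6 + 12*x^4 + 48*x^2 + 64)
Second-derivative test at each critical point:
  f''(-6) = -1/80 < 0 → local maximum
  f''(2/3) = 81/80 > 0 → local minimum

Critical points: x = -6 (local maximum); x = 2/3 (local minimum)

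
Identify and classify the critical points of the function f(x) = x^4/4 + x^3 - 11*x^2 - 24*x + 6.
f'(x) = x^3 + 3*x^2 - 22*x - 24

Solve f'(x) = 0:
  Factor: x^3 + 3*x^2 - 22*x - 24 = (x - 4)*(x + 1)*(x + 6) = 0.
  ⇒ x = -6, -1, 4

f''(x) = 3*x^2 + 6*x - 22
Second-derivative test at each critical point:
  f''(-6) = 50 > 0 → local minimum
  f''(-1) = -25 < 0 → local maximum
  f''(4) = 50 > 0 → local minimum

Critical points: x = -6 (local minimum); x = -1 (local maximum); x = 4 (local minimum)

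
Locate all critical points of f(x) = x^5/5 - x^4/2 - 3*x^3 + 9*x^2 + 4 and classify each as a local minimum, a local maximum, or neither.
f'(x) = x*(x^3 - 2*x^2 - 9*x + 18)

Solve f'(x) = 0:
  Factor: x^4 - 2*x^3 - 9*x^2 + 18*x = x*(x - 3)*(x - 2)*(x + 3) = 0.
  ⇒ x = -3, 0, 2, 3

f''(x) = 4*x^3 - 6*x^2 - 18*x + 18
Second-derivative test at each critical point:
  f''(-3) = -90 < 0 → local maximum
  f''(0) = 18 > 0 → local minimum
  f''(2) = -10 < 0 → local maximum
  f''(3) = 18 > 0 → local minimum

Critical points: x = -3 (local maximum); x = 0 (local minimum); x = 2 (local maximum); x = 3 (local minimum)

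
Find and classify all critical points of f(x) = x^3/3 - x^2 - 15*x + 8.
f'(x) = x^2 - 2*x - 15

Solve f'(x) = 0:
  Factor: x^2 - 2*x - 15 = (x - 5)*(x + 3) = 0.
  ⇒ x = -3, 5

f''(x) = 2*x - 2
Second-derivative test at each critical point:
  f''(-3) = -8 < 0 → local maximum
  f''(5) = 8 > 0 → local minimum

Critical points: x = -3 (local maximum); x = 5 (local minimum)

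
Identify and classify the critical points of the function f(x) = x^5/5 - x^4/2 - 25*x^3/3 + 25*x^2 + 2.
f'(x) = x*(x^3 - 2*x^2 - 25*x + 50)

Solve f'(x) = 0:
  Factor: x^4 - 2*x^3 - 25*x^2 + 50*x = x*(x - 5)*(x - 2)*(x + 5) = 0.
  ⇒ x = -5, 0, 2, 5

f''(x) = 4*x^3 - 6*x^2 - 50*x + 50
Second-derivative test at each critical point:
  f''(-5) = -350 < 0 → local maximum
  f''(0) = 50 > 0 → local minimum
  f''(2) = -42 < 0 → local maximum
  f''(5) = 150 > 0 → local minimum

Critical points: x = -5 (local maximum); x = 0 (local minimum); x = 2 (local maximum); x = 5 (local minimum)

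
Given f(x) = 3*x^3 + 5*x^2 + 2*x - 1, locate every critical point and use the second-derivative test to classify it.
f'(x) = 9*x^2 + 10*x + 2

Solve f'(x) = 0:
  9*x^2 + 10*x + 2 = 0 has no rational roots; quadratic formula: x = (-10 ± √28)/18.
  ⇒ x = -5/9 - sqrt(7)/9 ≈ -0.8495, -5/9 + sqrt(7)/9 ≈ -0.2616

f''(x) = 18*x + 10
Second-derivative test at each critical point:
  f''(-0.8495) = -5.2915 < 0 → local maximum
  f''(-0.2616) = 5.2915 > 0 → local minimum

Critical points: x = -5/9 - sqrt(7)/9 ≈ -0.8495 (local maximum); x = -5/9 + sqrt(7)/9 ≈ -0.2616 (local minimum)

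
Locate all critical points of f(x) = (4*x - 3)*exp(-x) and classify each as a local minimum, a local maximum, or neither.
f'(x) = (7 - 4*x)*exp(-x)

Solve f'(x) = 0:
  f'(x) = (7 - 4*x)·exp(-x) and exp(-x) > 0 for every x, so f'(x) = 0 ⇔ 7 - 4*x = 0.
  7 - 4*x = 0.
  ⇒ x = 7/4

f''(x) = (4*x - 11)*exp(-x)
Second-derivative test at each critical point:
  f''(7/4) = -0.6951 < 0 → local maximum

Critical points: x = 7/4 (local maximum)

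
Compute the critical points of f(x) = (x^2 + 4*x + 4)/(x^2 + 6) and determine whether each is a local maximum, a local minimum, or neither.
f'(x) = 4*(-x^2 + x + 6)/(x^4 + 12*x^2 + 36)

Solve f'(x) = 0:
  f'(x) = -4*(x - 3)*(x + 2)/(x^2 + 6)^2; the denominator is positive wherever f is defined, so f'(x) = 0 ⇔ -4*x^2 + 4*x + 24 = 0.
  Factor: -4*x^2 + 4*x + 24 = -4*(x - 3)*(x + 2) = 0.
  ⇒ x = -2, 3

f''(x) = 4*(2*x^3 - 3*x^2 - 36*x + 6)/(x^6 + 18*x^4 + 108*x^2 + 216)
Second-derivative test at each critical point:
  f''(-2) = 1/5 > 0 → local minimum
  f''(3) = -4/45 < 0 → local maximum

Critical points: x = -2 (local minimum); x = 3 (local maximum)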